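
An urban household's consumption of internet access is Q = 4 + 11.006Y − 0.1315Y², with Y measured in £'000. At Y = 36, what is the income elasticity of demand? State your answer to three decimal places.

0.241

At Y = 36: Q = 229.7920.
dQ/dY = 11.006 − 0.263Y = 1.53800.
η = (dQ/dY)·(Y/Q) = 1.53800 × (36/229.7920) = 0.241.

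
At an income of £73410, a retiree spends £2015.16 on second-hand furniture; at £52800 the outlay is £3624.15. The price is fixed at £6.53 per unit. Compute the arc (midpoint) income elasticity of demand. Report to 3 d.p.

-1.747

With a constant price, Q₁ = 2015.16/6.53 = 308.600 and Q₂ = 3624.15/6.53 = 555.000 (equivalently, work directly with expenditure since P cancels).
Midpoint %ΔQ = (3624.15 − 2015.16)/2819.66 = 0.57063; midpoint %ΔI = (52800 − 73410)/63105 = -0.32660.
η = 0.57063 / -0.32660 = -1.747.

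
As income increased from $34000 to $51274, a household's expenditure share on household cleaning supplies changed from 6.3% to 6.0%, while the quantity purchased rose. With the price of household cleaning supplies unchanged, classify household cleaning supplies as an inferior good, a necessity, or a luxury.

necessity

Quantity rises but the budget share falls as income rises, so 0 < η < 1.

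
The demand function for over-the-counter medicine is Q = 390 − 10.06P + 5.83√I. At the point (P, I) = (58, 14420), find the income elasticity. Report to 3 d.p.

At P = 58, I = 14420: Q = 506.606.
Holding P constant, ∂Q/∂I = 5.83/(2√I) = 0.0242748.
η_I = (∂Q/∂I)·(I/Q) = 0.0242748 × (14420/506.606) = 0.691.

0.691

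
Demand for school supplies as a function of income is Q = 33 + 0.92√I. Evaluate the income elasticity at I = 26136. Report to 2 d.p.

At I = 26136: Q = 181.733.
dQ/dI = 0.92/(2√I) = 0.00284537 at this income.
η = (dQ/dI)·(I/Q) = 0.00284537 × (26136/181.733) = 0.41.

0.41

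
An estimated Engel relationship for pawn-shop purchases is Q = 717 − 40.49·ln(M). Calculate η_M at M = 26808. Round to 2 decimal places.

-0.13

At M = 26808: Q = 304.146.
dQ/dM = -40.49/M = -0.00151037 at this income.
η = (dQ/dM)·(M/Q) = -0.00151037 × (26808/304.146) = -0.13.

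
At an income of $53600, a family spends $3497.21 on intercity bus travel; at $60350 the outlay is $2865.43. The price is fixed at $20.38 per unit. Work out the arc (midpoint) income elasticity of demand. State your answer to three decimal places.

With a constant price, Q₁ = 3497.21/20.38 = 171.600 and Q₂ = 2865.43/20.38 = 140.600 (equivalently, work directly with expenditure since P cancels).
Midpoint %ΔQ = (2865.43 − 3497.21)/3181.32 = -0.19859; midpoint %ΔI = (60350 − 53600)/56975 = 0.11847.
η = -0.19859 / 0.11847 = -1.676.

-1.676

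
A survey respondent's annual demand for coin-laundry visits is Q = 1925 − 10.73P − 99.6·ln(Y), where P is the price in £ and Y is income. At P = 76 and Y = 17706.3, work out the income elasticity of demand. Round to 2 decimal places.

-0.74

At P = 76, Y = 17706.3: Q = 135.265.
Holding P constant, ∂Q/∂Y = -99.6/Y = -0.00562512.
η_Y = (∂Q/∂Y)·(Y/Q) = -0.00562512 × (17706.3/135.265) = -0.74.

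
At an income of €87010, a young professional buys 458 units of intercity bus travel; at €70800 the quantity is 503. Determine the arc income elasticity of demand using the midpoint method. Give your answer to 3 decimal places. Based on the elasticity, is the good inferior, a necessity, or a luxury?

-0.456 (inferior good)

ΔQ = 503 − 458 = 45; midpoint Q̄ = (458 + 503)/2 = 480.5.
ΔI = 70800 − 87010 = -16210; midpoint Ī = (87010 + 70800)/2 = 78905.
η = (ΔQ/Q̄) ÷ (ΔI/Ī) = (45/480.5) ÷ (-16210/78905) = -0.456.
η < 0 ⇒ inferior good.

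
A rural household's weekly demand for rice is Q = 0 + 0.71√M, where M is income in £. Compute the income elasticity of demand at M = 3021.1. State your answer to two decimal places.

At M = 3021.1: Q = 39.025.
dQ/dM = 0.71/(2√M) = 0.00645871 at this income.
η = (dQ/dM)·(M/Q) = 0.00645871 × (3021.1/39.025) = 0.50.

0.50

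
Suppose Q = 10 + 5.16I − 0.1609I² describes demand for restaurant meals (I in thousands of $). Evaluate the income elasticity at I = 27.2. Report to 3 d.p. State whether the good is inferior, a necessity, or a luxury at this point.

At I = 27.2: Q = 31.3117.
dQ/dI = 5.16 − 0.3218I = -3.59296.
η = (dQ/dI)·(I/Q) = -3.59296 × (27.2/31.3117) = -3.121.
η < 0 ⇒ inferior good.

-3.121 (inferior good)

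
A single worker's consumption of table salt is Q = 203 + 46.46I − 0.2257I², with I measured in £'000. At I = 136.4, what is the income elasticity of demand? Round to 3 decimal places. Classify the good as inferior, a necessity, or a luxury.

-0.880 (inferior good)

At I = 136.4: Q = 2341.0045.
dQ/dI = 46.46 − 0.4514I = -15.11096.
η = (dQ/dI)·(I/Q) = -15.11096 × (136.4/2341.0045) = -0.880.
η < 0 ⇒ inferior good.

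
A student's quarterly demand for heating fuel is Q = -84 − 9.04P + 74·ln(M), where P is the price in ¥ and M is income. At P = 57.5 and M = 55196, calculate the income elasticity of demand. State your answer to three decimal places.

At P = 57.5, M = 55196: Q = 204.180.
Holding P constant, ∂Q/∂M = 74/M = 0.00134068.
η_M = (∂Q/∂M)·(M/Q) = 0.00134068 × (55196/204.180) = 0.362.

0.362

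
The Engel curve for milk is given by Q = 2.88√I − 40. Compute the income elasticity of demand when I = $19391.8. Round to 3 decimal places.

At I = 19391.8: Q = 361.053.
dQ/dI = 2.88/(2√I) = 0.0103408 at this income.
η = (dQ/dI)·(I/Q) = 0.0103408 × (19391.8/361.053) = 0.555.

0.555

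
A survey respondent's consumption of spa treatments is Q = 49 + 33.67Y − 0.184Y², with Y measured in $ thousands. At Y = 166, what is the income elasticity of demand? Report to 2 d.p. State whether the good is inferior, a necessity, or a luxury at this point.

At Y = 166: Q = 567.9160.
dQ/dY = 33.67 − 0.368Y = -27.41800.
η = (dQ/dY)·(Y/Q) = -27.41800 × (166/567.9160) = -8.01.
η < 0 ⇒ inferior good.

-8.01 (inferior good)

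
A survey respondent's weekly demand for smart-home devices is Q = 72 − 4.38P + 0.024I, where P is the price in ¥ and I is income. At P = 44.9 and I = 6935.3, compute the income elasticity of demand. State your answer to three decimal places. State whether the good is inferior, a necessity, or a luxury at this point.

3.983 (luxury)

At P = 44.9, I = 6935.3: Q = 41.785.
Holding P constant, ∂Q/∂I = 0.024.
η_I = (∂Q/∂I)·(I/Q) = 0.024 × (6935.3/41.785) = 3.983.
Since η > 1, this is a luxury.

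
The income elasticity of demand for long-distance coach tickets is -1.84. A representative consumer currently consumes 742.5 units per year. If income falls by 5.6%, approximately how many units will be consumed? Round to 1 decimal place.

819.0

%ΔQ ≈ η × %ΔI = -1.84 × (-5.6%) = 10.304%.
New Q ≈ 742.5 × (1 + 0.10304) = 819.0.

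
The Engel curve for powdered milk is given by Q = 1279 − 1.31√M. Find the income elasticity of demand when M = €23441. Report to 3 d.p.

-0.093

At M = 23441: Q = 1078.433.
dQ/dM = -1.31/(2√M) = -0.00427812 at this income.
η = (dQ/dM)·(M/Q) = -0.00427812 × (23441/1078.433) = -0.093.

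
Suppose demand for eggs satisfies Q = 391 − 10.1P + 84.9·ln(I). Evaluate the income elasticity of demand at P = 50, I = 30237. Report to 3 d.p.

At P = 50, I = 30237: Q = 761.898.
Holding P constant, ∂Q/∂I = 84.9/I = 0.00280782.
η_I = (∂Q/∂I)·(I/Q) = 0.00280782 × (30237/761.898) = 0.111.

0.111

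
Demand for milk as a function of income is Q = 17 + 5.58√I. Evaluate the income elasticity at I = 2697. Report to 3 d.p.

0.472

At I = 2697: Q = 306.784.
dQ/dI = 5.58/(2√I) = 0.0537234 at this income.
η = (dQ/dI)·(I/Q) = 0.0537234 × (2697/306.784) = 0.472.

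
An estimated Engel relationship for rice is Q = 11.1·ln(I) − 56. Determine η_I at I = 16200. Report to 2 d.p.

0.22

At I = 16200: Q = 51.590.
dQ/dI = 11.1/I = 0.000685185 at this income.
η = (dQ/dI)·(I/Q) = 0.000685185 × (16200/51.590) = 0.22.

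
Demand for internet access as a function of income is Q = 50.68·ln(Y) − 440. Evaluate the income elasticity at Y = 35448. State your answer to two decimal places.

At Y = 35448: Q = 90.915.
dQ/dY = 50.68/Y = 0.0014297 at this income.
η = (dQ/dY)·(Y/Q) = 0.0014297 × (35448/90.915) = 0.56.

0.56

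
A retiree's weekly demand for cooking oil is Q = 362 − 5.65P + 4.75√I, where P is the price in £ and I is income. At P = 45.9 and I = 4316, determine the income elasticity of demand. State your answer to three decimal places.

At P = 45.9, I = 4316: Q = 414.722.
Holding P constant, ∂Q/∂I = 4.75/(2√I) = 0.0361512.
η_I = (∂Q/∂I)·(I/Q) = 0.0361512 × (4316/414.722) = 0.376.

0.376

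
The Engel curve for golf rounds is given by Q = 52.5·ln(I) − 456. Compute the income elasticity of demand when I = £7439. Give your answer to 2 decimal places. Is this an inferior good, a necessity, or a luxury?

4.37 (luxury)

At I = 7439: Q = 12.011.
dQ/dI = 52.5/I = 0.0070574 at this income.
η = (dQ/dI)·(I/Q) = 0.0070574 × (7439/12.011) = 4.37.
Since η > 1, the good is a luxury.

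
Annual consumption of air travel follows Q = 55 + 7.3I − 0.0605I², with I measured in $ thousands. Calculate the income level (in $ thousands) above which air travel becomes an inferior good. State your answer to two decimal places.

dQ/dI = 7.3 − 0.121I.
The good is inferior where dQ/dI < 0. Setting dQ/dI = 0 gives I = 7.3 / 0.121 = 60.33.

60.33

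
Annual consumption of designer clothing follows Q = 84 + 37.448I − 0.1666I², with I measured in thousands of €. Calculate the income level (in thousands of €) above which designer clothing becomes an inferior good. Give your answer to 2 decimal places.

dQ/dI = 37.448 − 0.3332I.
The good is inferior where dQ/dI < 0. Setting dQ/dI = 0 gives I = 37.448 / 0.3332 = 112.39.

112.39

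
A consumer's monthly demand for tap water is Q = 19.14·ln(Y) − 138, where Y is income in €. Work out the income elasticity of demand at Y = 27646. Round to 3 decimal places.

At Y = 27646: Q = 57.749.
dQ/dY = 19.14/Y = 0.000692324 at this income.
η = (dQ/dY)·(Y/Q) = 0.000692324 × (27646/57.749) = 0.331.

0.331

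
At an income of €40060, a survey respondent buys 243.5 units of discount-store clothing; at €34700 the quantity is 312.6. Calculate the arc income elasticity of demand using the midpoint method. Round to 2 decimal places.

-1.73

ΔQ = 312.6 − 243.5 = 69.1; midpoint Q̄ = (243.5 + 312.6)/2 = 278.05.
ΔI = 34700 − 40060 = -5360; midpoint Ī = (40060 + 34700)/2 = 37380.
η = (ΔQ/Q̄) ÷ (ΔI/Ī) = (69.1/278.05) ÷ (-5360/37380) = -1.73.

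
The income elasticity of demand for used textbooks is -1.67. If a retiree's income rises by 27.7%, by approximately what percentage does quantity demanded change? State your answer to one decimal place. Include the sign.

%ΔQ ≈ η × %ΔI = -1.67 × 27.7% = -46.3%.

-46.3%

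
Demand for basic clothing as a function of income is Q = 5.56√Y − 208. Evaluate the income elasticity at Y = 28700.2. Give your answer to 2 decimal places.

At Y = 28700.2: Q = 733.927.
dQ/dY = 5.56/(2√Y) = 0.0164098 at this income.
η = (dQ/dY)·(Y/Q) = 0.0164098 × (28700.2/733.927) = 0.64.

0.64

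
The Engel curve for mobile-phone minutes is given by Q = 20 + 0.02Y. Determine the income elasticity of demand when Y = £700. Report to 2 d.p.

At Y = 700: Q = 34.000.
dQ/dY = 0.02.
η = (dQ/dY)·(Y/Q) = 0.02 × (700/34.000) = 0.41.

0.41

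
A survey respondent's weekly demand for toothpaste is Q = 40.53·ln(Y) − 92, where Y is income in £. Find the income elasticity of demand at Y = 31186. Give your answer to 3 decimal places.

0.124

At Y = 31186: Q = 327.393.
dQ/dY = 40.53/Y = 0.00129962 at this income.
η = (dQ/dY)·(Y/Q) = 0.00129962 × (31186/327.393) = 0.124.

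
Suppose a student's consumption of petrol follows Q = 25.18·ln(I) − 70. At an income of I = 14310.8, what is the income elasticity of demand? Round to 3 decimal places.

0.147

At I = 14310.8: Q = 170.942.
dQ/dI = 25.18/I = 0.00175951 at this income.
η = (dQ/dI)·(I/Q) = 0.00175951 × (14310.8/170.942) = 0.147.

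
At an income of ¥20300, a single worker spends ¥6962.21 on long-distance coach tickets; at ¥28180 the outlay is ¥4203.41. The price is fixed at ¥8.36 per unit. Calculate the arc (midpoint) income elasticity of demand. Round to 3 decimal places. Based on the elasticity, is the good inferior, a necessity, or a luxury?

With a constant price, Q₁ = 6962.21/8.36 = 832.800 and Q₂ = 4203.41/8.36 = 502.800 (equivalently, work directly with expenditure since P cancels).
Midpoint %ΔQ = (4203.41 − 6962.21)/5582.81 = -0.49416; midpoint %ΔI = (28180 − 20300)/24240 = 0.32508.
η = -0.49416 / 0.32508 = -1.520.
η < 0 ⇒ inferior good.

-1.520 (inferior good)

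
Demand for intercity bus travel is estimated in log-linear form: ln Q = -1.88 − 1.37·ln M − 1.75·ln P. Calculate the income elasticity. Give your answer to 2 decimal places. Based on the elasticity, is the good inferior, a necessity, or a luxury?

-1.37 (inferior good)

In a log-linear demand, the coefficient on ln M is the income elasticity.
So η = -1.37.
η < 0 ⇒ inferior good.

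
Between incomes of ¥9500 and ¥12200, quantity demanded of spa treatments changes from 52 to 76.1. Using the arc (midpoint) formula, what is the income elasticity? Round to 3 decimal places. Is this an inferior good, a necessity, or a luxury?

1.512 (luxury)

ΔQ = 76.1 − 52 = 24.1; midpoint Q̄ = (52 + 76.1)/2 = 64.05.
ΔI = 12200 − 9500 = 2700; midpoint Ī = (9500 + 12200)/2 = 10850.
η = (ΔQ/Q̄) ÷ (ΔI/Ī) = (24.1/64.05) ÷ (2700/10850) = 1.512.
η > 1 ⇒ luxury.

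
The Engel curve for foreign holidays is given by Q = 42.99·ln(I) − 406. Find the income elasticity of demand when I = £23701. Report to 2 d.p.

1.59

At I = 23701: Q = 27.050.
dQ/dI = 42.99/I = 0.00181385 at this income.
η = (dQ/dI)·(I/Q) = 0.00181385 × (23701/27.050) = 1.59.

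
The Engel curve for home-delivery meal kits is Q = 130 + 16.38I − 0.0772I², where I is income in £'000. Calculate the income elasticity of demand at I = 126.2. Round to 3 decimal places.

-0.405

At I = 126.2: Q = 967.6348.
dQ/dI = 16.38 − 0.1544I = -3.10528.
η = (dQ/dI)·(I/Q) = -3.10528 × (126.2/967.6348) = -0.405.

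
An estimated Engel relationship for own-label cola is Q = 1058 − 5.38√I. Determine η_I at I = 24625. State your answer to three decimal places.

At I = 24625: Q = 213.751.
dQ/dI = -5.38/(2√I) = -0.0171421 at this income.
η = (dQ/dI)·(I/Q) = -0.0171421 × (24625/213.751) = -1.975.

-1.975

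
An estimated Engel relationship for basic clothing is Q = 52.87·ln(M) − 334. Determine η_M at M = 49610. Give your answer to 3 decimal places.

0.222

At M = 49610: Q = 237.628.
dQ/dM = 52.87/M = 0.00106571 at this income.
η = (dQ/dM)·(M/Q) = 0.00106571 × (49610/237.628) = 0.222.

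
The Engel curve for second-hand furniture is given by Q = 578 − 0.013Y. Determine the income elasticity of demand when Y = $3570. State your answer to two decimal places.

At Y = 3570: Q = 531.590.
dQ/dY = −0.013.
η = (dQ/dY)·(Y/Q) = -0.013 × (3570/531.590) = -0.09.

-0.09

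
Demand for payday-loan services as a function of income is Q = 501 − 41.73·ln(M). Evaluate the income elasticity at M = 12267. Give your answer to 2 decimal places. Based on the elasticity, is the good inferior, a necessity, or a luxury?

-0.39 (inferior good)

At M = 12267: Q = 108.126.
dQ/dM = -41.73/M = -0.00340181 at this income.
η = (dQ/dM)·(M/Q) = -0.00340181 × (12267/108.126) = -0.39.
Since η < 0, the good is an inferior good.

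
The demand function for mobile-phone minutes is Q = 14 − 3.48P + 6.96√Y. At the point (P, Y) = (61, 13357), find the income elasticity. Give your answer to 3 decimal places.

At P = 61, Y = 13357: Q = 606.105.
Holding P constant, ∂Q/∂Y = 6.96/(2√Y) = 0.030111.
η_Y = (∂Q/∂Y)·(Y/Q) = 0.030111 × (13357/606.105) = 0.664.

0.664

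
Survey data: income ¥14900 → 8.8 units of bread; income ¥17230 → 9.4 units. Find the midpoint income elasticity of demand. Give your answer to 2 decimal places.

0.45

ΔQ = 9.4 − 8.8 = 0.6; midpoint Q̄ = (8.8 + 9.4)/2 = 9.1.
ΔI = 17230 − 14900 = 2330; midpoint Ī = (14900 + 17230)/2 = 16065.
η = (ΔQ/Q̄) ÷ (ΔI/Ī) = (0.6/9.1) ÷ (2330/16065) = 0.45.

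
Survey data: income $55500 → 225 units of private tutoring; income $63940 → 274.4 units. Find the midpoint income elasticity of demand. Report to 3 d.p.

1.400

ΔQ = 274.4 − 225 = 49.4; midpoint Q̄ = (225 + 274.4)/2 = 249.7.
ΔI = 63940 − 55500 = 8440; midpoint Ī = (55500 + 63940)/2 = 59720.
η = (ΔQ/Q̄) ÷ (ΔI/Ī) = (49.4/249.7) ÷ (8440/59720) = 1.400.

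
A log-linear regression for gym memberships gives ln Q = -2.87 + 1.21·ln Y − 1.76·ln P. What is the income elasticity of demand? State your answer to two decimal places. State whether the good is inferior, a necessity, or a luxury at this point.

In a log-linear demand, the coefficient on ln Y is the income elasticity.
So η = 1.21.
η > 1 ⇒ luxury.

1.21 (luxury)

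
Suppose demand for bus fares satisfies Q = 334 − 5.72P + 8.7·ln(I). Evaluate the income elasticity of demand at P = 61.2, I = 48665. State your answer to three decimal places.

At P = 61.2, I = 48665: Q = 77.833.
Holding P constant, ∂Q/∂I = 8.7/I = 0.000178773.
η_I = (∂Q/∂I)·(I/Q) = 0.000178773 × (48665/77.833) = 0.112.

0.112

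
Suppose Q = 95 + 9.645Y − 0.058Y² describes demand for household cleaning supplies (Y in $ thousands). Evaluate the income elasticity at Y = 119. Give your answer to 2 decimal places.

-1.17

At Y = 119: Q = 421.4170.
dQ/dY = 9.645 − 0.116Y = -4.15900.
η = (dQ/dY)·(Y/Q) = -4.15900 × (119/421.4170) = -1.17.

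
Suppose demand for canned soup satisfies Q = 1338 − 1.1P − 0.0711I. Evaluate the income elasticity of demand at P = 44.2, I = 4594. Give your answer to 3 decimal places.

-0.339

At P = 44.2, I = 4594: Q = 962.747.
Holding P constant, ∂Q/∂I = −0.0711.
η_I = (∂Q/∂I)·(I/Q) = -0.0711 × (4594/962.747) = -0.339.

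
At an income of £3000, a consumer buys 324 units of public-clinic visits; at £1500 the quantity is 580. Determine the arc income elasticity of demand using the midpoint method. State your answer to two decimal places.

ΔQ = 580 − 324 = 256; midpoint Q̄ = (324 + 580)/2 = 452.
ΔI = 1500 − 3000 = -1500; midpoint Ī = (3000 + 1500)/2 = 2250.
η = (ΔQ/Q̄) ÷ (ΔI/Ī) = (256/452) ÷ (-1500/2250) = -0.85.

-0.85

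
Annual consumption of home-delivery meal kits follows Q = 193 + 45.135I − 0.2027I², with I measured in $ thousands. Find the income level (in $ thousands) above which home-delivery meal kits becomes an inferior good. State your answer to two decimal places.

111.33

dQ/dI = 45.135 − 0.4054I.
The good is inferior where dQ/dI < 0. Setting dQ/dI = 0 gives I = 45.135 / 0.4054 = 111.33.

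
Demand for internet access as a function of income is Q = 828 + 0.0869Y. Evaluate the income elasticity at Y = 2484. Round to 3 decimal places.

0.207

At Y = 2484: Q = 1043.860.
dQ/dY = 0.0869.
η = (dQ/dY)·(Y/Q) = 0.0869 × (2484/1043.860) = 0.207.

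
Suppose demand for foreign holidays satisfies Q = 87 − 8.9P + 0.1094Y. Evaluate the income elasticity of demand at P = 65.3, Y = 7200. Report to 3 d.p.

2.684

At P = 65.3, Y = 7200: Q = 293.510.
Holding P constant, ∂Q/∂Y = 0.1094.
η_Y = (∂Q/∂Y)·(Y/Q) = 0.1094 × (7200/293.510) = 2.684.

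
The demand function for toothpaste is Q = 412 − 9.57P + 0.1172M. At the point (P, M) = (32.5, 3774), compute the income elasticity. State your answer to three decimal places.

0.814

At P = 32.5, M = 3774: Q = 543.288.
Holding P constant, ∂Q/∂M = 0.1172.
η_M = (∂Q/∂M)·(M/Q) = 0.1172 × (3774/543.288) = 0.814.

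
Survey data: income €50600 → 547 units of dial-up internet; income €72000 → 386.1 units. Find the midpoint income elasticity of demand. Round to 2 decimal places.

-0.99

ΔQ = 386.1 − 547 = -160.9; midpoint Q̄ = (547 + 386.1)/2 = 466.55.
ΔI = 72000 − 50600 = 21400; midpoint Ī = (50600 + 72000)/2 = 61300.
η = (ΔQ/Q̄) ÷ (ΔI/Ī) = (-160.9/466.55) ÷ (21400/61300) = -0.99.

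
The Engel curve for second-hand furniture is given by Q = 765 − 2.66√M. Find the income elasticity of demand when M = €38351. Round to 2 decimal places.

At M = 38351: Q = 244.081.
dQ/dM = -2.66/(2√M) = -0.00679146 at this income.
η = (dQ/dM)·(M/Q) = -0.00679146 × (38351/244.081) = -1.07.

-1.07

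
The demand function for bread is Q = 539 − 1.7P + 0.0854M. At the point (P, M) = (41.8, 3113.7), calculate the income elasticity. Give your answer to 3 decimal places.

At P = 41.8, M = 3113.7: Q = 733.850.
Holding P constant, ∂Q/∂M = 0.0854.
η_M = (∂Q/∂M)·(M/Q) = 0.0854 × (3113.7/733.850) = 0.362.

0.362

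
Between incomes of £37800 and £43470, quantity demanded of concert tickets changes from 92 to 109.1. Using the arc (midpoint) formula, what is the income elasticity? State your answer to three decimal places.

ΔQ = 109.1 − 92 = 17.1; midpoint Q̄ = (92 + 109.1)/2 = 100.55.
ΔI = 43470 − 37800 = 5670; midpoint Ī = (37800 + 43470)/2 = 40635.
η = (ΔQ/Q̄) ÷ (ΔI/Ī) = (17.1/100.55) ÷ (5670/40635) = 1.219.

1.219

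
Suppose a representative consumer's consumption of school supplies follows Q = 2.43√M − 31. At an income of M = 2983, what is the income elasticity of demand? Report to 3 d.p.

At M = 2983: Q = 101.719.
dQ/dM = 2.43/(2√M) = 0.0222459 at this income.
η = (dQ/dM)·(M/Q) = 0.0222459 × (2983/101.719) = 0.652.

0.652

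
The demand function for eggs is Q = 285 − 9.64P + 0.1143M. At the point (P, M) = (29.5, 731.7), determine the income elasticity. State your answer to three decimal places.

At P = 29.5, M = 731.7: Q = 84.253.
Holding P constant, ∂Q/∂M = 0.1143.
η_M = (∂Q/∂M)·(M/Q) = 0.1143 × (731.7/84.253) = 0.993.

0.993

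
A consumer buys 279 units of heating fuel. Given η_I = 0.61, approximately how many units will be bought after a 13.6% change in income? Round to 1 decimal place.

%ΔQ ≈ η × %ΔI = 0.61 × 13.6% = 8.296%.
New Q ≈ 279 × (1 + 0.08296) = 302.1.

302.1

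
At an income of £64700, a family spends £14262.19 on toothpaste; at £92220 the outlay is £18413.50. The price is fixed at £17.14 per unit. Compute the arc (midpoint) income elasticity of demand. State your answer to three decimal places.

0.724

With a constant price, Q₁ = 14262.19/17.14 = 832.100 and Q₂ = 18413.50/17.14 = 1074.300 (equivalently, work directly with expenditure since P cancels).
Midpoint %ΔQ = (18413.50 − 14262.19)/16337.85 = 0.25409; midpoint %ΔI = (92220 − 64700)/78460 = 0.35075.
η = 0.25409 / 0.35075 = 0.724.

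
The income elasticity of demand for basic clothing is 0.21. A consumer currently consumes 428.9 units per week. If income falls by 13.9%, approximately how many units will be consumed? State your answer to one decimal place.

%ΔQ ≈ η × %ΔI = 0.21 × (-13.9%) = -2.919%.
New Q ≈ 428.9 × (1 − 0.02919) = 416.4.

416.4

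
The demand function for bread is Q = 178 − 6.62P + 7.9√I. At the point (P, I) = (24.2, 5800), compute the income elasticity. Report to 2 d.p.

0.49

At P = 24.2, I = 5800: Q = 619.442.
Holding P constant, ∂Q/∂I = 7.9/(2√I) = 0.051866.
η_I = (∂Q/∂I)·(I/Q) = 0.051866 × (5800/619.442) = 0.49.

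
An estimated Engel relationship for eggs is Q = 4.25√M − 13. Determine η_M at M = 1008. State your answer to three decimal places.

0.553

At M = 1008: Q = 121.933.
dQ/dM = 4.25/(2√M) = 0.0669312 at this income.
η = (dQ/dM)·(M/Q) = 0.0669312 × (1008/121.933) = 0.553.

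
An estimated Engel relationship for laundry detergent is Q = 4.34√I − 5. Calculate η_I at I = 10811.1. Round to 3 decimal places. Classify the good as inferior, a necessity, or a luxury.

0.506 (necessity)

At I = 10811.1: Q = 446.258.
dQ/dI = 4.34/(2√I) = 0.0208701 at this income.
η = (dQ/dI)·(I/Q) = 0.0208701 × (10811.1/446.258) = 0.506.
Since 0 < η < 1, the good is a necessity.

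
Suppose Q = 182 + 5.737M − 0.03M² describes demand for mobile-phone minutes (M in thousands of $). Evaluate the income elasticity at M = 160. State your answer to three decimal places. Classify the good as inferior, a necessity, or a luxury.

-1.862 (inferior good)

At M = 160: Q = 331.9200.
dQ/dM = 5.737 − 0.06M = -3.86300.
η = (dQ/dM)·(M/Q) = -3.86300 × (160/331.9200) = -1.862.
η < 0 ⇒ inferior good.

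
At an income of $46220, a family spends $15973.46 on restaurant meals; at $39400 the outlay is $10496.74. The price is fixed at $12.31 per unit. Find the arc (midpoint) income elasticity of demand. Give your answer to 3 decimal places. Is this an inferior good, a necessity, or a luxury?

With a constant price, Q₁ = 15973.46/12.31 = 1297.600 and Q₂ = 10496.74/12.31 = 852.700 (equivalently, work directly with expenditure since P cancels).
Midpoint %ΔQ = (10496.74 − 15973.46)/13235.10 = -0.41380; midpoint %ΔI = (39400 − 46220)/42810 = -0.15931.
η = -0.41380 / -0.15931 = 2.597.
η > 1 ⇒ luxury.

2.597 (luxury)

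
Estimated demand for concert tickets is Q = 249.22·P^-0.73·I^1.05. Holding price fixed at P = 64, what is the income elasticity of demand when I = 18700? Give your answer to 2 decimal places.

For a multiplicative demand Q = A·P^α·I^β, the income elasticity is β everywhere.
Here β = 1.05, so η = 1.05.

1.05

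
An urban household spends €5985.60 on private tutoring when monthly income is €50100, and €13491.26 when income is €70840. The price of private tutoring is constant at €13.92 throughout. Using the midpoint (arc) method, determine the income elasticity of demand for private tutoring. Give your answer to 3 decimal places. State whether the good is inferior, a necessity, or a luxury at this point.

With a constant price, Q₁ = 5985.60/13.92 = 430.000 and Q₂ = 13491.26/13.92 = 969.200 (equivalently, work directly with expenditure since P cancels).
Midpoint %ΔQ = (13491.26 − 5985.60)/9738.43 = 0.77073; midpoint %ΔI = (70840 − 50100)/60470 = 0.34298.
η = 0.77073 / 0.34298 = 2.247.
η > 1 ⇒ luxury.

2.247 (luxury)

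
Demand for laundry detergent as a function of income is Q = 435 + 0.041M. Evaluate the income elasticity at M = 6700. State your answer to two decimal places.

At M = 6700: Q = 709.700.
dQ/dM = 0.041.
η = (dQ/dM)·(M/Q) = 0.041 × (6700/709.700) = 0.39.

0.39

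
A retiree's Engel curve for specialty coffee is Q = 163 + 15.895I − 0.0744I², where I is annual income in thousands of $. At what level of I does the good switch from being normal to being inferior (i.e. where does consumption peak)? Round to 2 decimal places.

106.82

dQ/dI = 15.895 − 0.1488I.
The good is inferior where dQ/dI < 0. Setting dQ/dI = 0 gives I = 15.895 / 0.1488 = 106.82.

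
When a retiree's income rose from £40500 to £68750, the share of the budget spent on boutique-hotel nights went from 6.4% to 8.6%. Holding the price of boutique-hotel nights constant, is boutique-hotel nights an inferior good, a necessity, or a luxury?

luxury

The budget share rises as income rises, so η > 1.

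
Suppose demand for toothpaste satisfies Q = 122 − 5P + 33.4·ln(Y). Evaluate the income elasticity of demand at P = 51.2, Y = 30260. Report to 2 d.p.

At P = 51.2, Y = 30260: Q = 210.607.
Holding P constant, ∂Q/∂Y = 33.4/Y = 0.00110377.
η_Y = (∂Q/∂Y)·(Y/Q) = 0.00110377 × (30260/210.607) = 0.16.

0.16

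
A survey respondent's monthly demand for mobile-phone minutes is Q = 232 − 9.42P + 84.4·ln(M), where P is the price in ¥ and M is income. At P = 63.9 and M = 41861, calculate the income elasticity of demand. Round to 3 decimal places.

0.160

At P = 63.9, M = 41861: Q = 528.256.
Holding P constant, ∂Q/∂M = 84.4/M = 0.0020162.
η_M = (∂Q/∂M)·(M/Q) = 0.0020162 × (41861/528.256) = 0.160.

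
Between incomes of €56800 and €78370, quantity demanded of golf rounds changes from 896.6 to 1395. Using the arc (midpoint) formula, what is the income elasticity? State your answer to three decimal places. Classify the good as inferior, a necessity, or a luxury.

1.363 (luxury)

ΔQ = 1395 − 896.6 = 498.4; midpoint Q̄ = (896.6 + 1395)/2 = 1145.8.
ΔI = 78370 − 56800 = 21570; midpoint Ī = (56800 + 78370)/2 = 67585.
η = (ΔQ/Q̄) ÷ (ΔI/Ī) = (498.4/1145.8) ÷ (21570/67585) = 1.363.
η > 1 ⇒ luxury.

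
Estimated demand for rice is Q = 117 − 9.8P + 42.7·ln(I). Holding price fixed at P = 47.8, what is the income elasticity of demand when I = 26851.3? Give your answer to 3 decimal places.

At P = 47.8, I = 26851.3: Q = 84.018.
Holding P constant, ∂Q/∂I = 42.7/I = 0.00159024.
η_I = (∂Q/∂I)·(I/Q) = 0.00159024 × (26851.3/84.018) = 0.508.

0.508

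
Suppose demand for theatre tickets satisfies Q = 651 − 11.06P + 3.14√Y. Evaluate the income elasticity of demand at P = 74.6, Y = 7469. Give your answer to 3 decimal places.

At P = 74.6, Y = 7469: Q = 97.293.
Holding P constant, ∂Q/∂Y = 3.14/(2√Y) = 0.0181664.
η_Y = (∂Q/∂Y)·(Y/Q) = 0.0181664 × (7469/97.293) = 1.395.

1.395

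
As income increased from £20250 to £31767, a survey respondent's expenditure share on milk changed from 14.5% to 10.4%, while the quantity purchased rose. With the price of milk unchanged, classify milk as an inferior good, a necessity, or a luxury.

Quantity rises but the budget share falls as income rises, so 0 < η < 1.

necessity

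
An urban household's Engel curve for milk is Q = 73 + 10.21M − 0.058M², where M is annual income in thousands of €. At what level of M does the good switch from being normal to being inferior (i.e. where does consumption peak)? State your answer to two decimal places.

88.02

dQ/dM = 10.21 − 0.116M.
The good is inferior where dQ/dM < 0. Setting dQ/dM = 0 gives M = 10.21 / 0.116 = 88.02.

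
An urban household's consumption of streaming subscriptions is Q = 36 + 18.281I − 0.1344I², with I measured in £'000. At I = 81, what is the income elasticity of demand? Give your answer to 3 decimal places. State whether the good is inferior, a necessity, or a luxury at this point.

At I = 81: Q = 634.9626.
dQ/dI = 18.281 − 0.2688I = -3.49180.
η = (dQ/dI)·(I/Q) = -3.49180 × (81/634.9626) = -0.445.
η < 0 ⇒ inferior good.

-0.445 (inferior good)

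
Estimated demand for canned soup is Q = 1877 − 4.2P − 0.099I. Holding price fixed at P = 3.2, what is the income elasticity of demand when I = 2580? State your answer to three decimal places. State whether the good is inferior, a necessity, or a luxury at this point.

-0.159 (inferior good)

At P = 3.2, I = 2580: Q = 1608.140.
Holding P constant, ∂Q/∂I = −0.099.
η_I = (∂Q/∂I)·(I/Q) = -0.099 × (2580/1608.140) = -0.159.
Since η < 0, this is an inferior good.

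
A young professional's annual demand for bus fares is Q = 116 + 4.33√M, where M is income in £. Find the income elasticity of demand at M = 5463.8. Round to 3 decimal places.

At M = 5463.8: Q = 436.063.
dQ/dM = 4.33/(2√M) = 0.0292894 at this income.
η = (dQ/dM)·(M/Q) = 0.0292894 × (5463.8/436.063) = 0.367.

0.367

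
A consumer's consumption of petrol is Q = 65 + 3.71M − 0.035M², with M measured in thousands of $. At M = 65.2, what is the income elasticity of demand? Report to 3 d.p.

-0.352

At M = 65.2: Q = 158.1056.
dQ/dM = 3.71 − 0.07M = -0.85400.
η = (dQ/dM)·(M/Q) = -0.85400 × (65.2/158.1056) = -0.352.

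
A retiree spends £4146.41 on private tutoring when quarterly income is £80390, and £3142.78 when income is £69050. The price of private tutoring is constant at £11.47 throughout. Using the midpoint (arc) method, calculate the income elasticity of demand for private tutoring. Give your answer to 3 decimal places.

1.814

With a constant price, Q₁ = 4146.41/11.47 = 361.500 and Q₂ = 3142.78/11.47 = 274.000 (equivalently, work directly with expenditure since P cancels).
Midpoint %ΔQ = (3142.78 − 4146.41)/3644.60 = -0.27537; midpoint %ΔI = (69050 − 80390)/74720 = -0.15177.
η = -0.27537 / -0.15177 = 1.814.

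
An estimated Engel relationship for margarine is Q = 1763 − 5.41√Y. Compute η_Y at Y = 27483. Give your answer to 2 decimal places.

At Y = 27483: Q = 866.130.
dQ/dY = -5.41/(2√Y) = -0.0163168 at this income.
η = (dQ/dY)·(Y/Q) = -0.0163168 × (27483/866.130) = -0.52.

-0.52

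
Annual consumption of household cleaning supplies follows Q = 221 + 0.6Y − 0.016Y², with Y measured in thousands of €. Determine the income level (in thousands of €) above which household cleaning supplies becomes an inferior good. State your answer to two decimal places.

18.75

dQ/dY = 0.6 − 0.032Y.
The good is inferior where dQ/dY < 0. Setting dQ/dY = 0 gives Y = 0.6 / 0.032 = 18.75.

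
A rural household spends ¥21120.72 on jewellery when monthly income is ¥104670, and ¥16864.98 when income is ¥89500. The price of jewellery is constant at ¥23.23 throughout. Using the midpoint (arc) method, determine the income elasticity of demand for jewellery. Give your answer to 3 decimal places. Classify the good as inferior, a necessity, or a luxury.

1.434 (luxury)

With a constant price, Q₁ = 21120.72/23.23 = 909.200 and Q₂ = 16864.98/23.23 = 726.000 (equivalently, work directly with expenditure since P cancels).
Midpoint %ΔQ = (16864.98 − 21120.72)/18992.85 = -0.22407; midpoint %ΔI = (89500 − 104670)/97085 = -0.15625.
η = -0.22407 / -0.15625 = 1.434.
η > 1 ⇒ luxury.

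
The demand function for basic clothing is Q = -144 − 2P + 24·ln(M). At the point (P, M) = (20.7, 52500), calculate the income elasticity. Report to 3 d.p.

At P = 20.7, M = 52500: Q = 75.446.
Holding P constant, ∂Q/∂M = 24/M = 0.000457143.
η_M = (∂Q/∂M)·(M/Q) = 0.000457143 × (52500/75.446) = 0.318.

0.318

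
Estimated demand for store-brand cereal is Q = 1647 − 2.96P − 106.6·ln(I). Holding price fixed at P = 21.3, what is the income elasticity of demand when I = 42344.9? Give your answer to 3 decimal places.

-0.238

At P = 21.3, I = 42344.9: Q = 448.278.
Holding P constant, ∂Q/∂I = -106.6/I = -0.00251742.
η_I = (∂Q/∂I)·(I/Q) = -0.00251742 × (42344.9/448.278) = -0.238.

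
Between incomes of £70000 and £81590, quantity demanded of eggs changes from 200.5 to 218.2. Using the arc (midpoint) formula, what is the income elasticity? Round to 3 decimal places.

ΔQ = 218.2 − 200.5 = 17.7; midpoint Q̄ = (200.5 + 218.2)/2 = 209.35.
ΔI = 81590 − 70000 = 11590; midpoint Ī = (70000 + 81590)/2 = 75795.
η = (ΔQ/Q̄) ÷ (ΔI/Ī) = (17.7/209.35) ÷ (11590/75795) = 0.553.

0.553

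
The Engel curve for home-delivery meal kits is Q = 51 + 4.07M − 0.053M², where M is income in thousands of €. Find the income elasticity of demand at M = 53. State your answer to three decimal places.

-0.696

At M = 53: Q = 117.8330.
dQ/dM = 4.07 − 0.106M = -1.54800.
η = (dQ/dM)·(M/Q) = -1.54800 × (53/117.8330) = -0.696.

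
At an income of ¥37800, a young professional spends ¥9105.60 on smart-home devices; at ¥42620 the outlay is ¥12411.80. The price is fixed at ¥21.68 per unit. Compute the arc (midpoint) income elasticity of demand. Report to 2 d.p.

With a constant price, Q₁ = 9105.60/21.68 = 420.000 and Q₂ = 12411.80/21.68 = 572.500 (equivalently, work directly with expenditure since P cancels).
Midpoint %ΔQ = (12411.80 − 9105.60)/10758.70 = 0.30730; midpoint %ΔI = (42620 − 37800)/40210 = 0.11987.
η = 0.30730 / 0.11987 = 2.56.

2.56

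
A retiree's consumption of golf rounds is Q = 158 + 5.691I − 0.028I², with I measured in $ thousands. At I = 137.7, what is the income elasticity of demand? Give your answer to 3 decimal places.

At I = 137.7: Q = 410.7346.
dQ/dI = 5.691 − 0.056I = -2.02020.
η = (dQ/dI)·(I/Q) = -2.02020 × (137.7/410.7346) = -0.677.

-0.677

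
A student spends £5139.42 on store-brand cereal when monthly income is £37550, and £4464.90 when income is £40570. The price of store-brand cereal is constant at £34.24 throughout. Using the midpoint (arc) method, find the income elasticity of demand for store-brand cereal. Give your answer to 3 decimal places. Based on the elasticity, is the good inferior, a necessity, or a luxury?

With a constant price, Q₁ = 5139.42/34.24 = 150.100 and Q₂ = 4464.90/34.24 = 130.400 (equivalently, work directly with expenditure since P cancels).
Midpoint %ΔQ = (4464.90 − 5139.42)/4802.16 = -0.14046; midpoint %ΔI = (40570 − 37550)/39060 = 0.07732.
η = -0.14046 / 0.07732 = -1.817.
η < 0 ⇒ inferior good.

-1.817 (inferior good)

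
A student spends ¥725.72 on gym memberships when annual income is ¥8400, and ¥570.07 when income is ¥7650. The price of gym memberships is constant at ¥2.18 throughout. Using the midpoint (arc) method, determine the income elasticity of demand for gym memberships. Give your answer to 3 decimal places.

With a constant price, Q₁ = 725.72/2.18 = 332.899 and Q₂ = 570.07/2.18 = 261.500 (equivalently, work directly with expenditure since P cancels).
Midpoint %ΔQ = (570.07 − 725.72)/647.90 = -0.24024; midpoint %ΔI = (7650 − 8400)/8025 = -0.09346.
η = -0.24024 / -0.09346 = 2.571.

2.571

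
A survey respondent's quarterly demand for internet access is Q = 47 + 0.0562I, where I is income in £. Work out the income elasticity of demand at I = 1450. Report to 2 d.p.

At I = 1450: Q = 128.490.
dQ/dI = 0.0562.
η = (dQ/dI)·(I/Q) = 0.0562 × (1450/128.490) = 0.63.

0.63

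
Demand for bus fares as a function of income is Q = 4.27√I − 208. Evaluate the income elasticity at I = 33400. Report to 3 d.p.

0.682

At I = 33400: Q = 572.371.
dQ/dI = 4.27/(2√I) = 0.0116822 at this income.
η = (dQ/dI)·(I/Q) = 0.0116822 × (33400/572.371) = 0.682.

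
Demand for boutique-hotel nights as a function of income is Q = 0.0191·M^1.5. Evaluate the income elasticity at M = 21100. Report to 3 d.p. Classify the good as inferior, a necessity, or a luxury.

1.500 (luxury)

For Q = A·M^β the income elasticity is constant and equal to β.
Here β = 1.5, so η = 1.500.
Since η > 1, the good is a luxury.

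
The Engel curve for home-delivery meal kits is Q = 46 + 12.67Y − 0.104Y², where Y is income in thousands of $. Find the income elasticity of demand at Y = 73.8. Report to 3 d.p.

At Y = 73.8: Q = 414.6162.
dQ/dY = 12.67 − 0.208Y = -2.68040.
η = (dQ/dY)·(Y/Q) = -2.68040 × (73.8/414.6162) = -0.477.

-0.477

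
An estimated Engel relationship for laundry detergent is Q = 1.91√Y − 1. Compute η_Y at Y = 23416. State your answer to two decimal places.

0.50

At Y = 23416: Q = 291.274.
dQ/dY = 1.91/(2√Y) = 0.0062409 at this income.
η = (dQ/dY)·(Y/Q) = 0.0062409 × (23416/291.274) = 0.50.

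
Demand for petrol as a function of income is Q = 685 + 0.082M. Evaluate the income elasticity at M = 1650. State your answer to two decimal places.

0.16

At M = 1650: Q = 820.300.
dQ/dM = 0.082.
η = (dQ/dM)·(M/Q) = 0.082 × (1650/820.300) = 0.16.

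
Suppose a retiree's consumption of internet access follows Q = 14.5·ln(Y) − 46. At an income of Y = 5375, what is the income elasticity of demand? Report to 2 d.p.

At Y = 5375: Q = 78.548.
dQ/dY = 14.5/Y = 0.00269767 at this income.
η = (dQ/dY)·(Y/Q) = 0.00269767 × (5375/78.548) = 0.18.

0.18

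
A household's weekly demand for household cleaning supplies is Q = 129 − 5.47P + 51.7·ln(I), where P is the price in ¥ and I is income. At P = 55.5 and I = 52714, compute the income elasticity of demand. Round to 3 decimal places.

At P = 55.5, I = 52714: Q = 387.530.
Holding P constant, ∂Q/∂I = 51.7/I = 0.000980764.
η_I = (∂Q/∂I)·(I/Q) = 0.000980764 × (52714/387.530) = 0.133.

0.133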